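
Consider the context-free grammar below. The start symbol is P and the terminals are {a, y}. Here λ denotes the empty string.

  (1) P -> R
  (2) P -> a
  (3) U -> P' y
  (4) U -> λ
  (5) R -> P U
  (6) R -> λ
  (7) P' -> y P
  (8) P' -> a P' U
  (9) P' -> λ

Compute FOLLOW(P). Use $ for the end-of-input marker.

{$, a, y}

FIRST(P'): from P'->y P we get {y}; from P'->a P' U we get {a}; from P'->λ we get {λ}. So FIRST(P') = {λ, a, y}.
FIRST(U): from U->P' y we get {a, y}; from U->λ we get {λ}. So FIRST(U) = {λ, a, y}.
FIRST(P): from P->R we get {λ, a, y}; from P->a we get {a}. So FIRST(P) = {λ, a, y}.
FIRST(R): from R->P U we get {λ, a, y}; from R->λ we get {λ}. So FIRST(R) = {λ, a, y}.
FOLLOW(P) includes $ since P is the start symbol.
FOLLOW(P'): in U->P' y, P' is followed by y with FIRST {y}; in P'->a P' U, P' is followed by U with FIRST {λ, a, y}; in P'->a P' U, the suffix after P' is nullable (adds nothing new). Thus FOLLOW(P') = {a, y}.
FOLLOW(P): in R->P U, P is followed by U with FIRST {λ, a, y}; in R->P U, the suffix after P is nullable, so FOLLOW(P) ⊇ FOLLOW(R) = {$, a, y}; in P'->y P, the suffix after P is empty, so FOLLOW(P) ⊇ FOLLOW(P') = {a, y}. Thus FOLLOW(P) = {$, a, y}.
FOLLOW(R): in P->R, the suffix after R is empty, so FOLLOW(R) ⊇ FOLLOW(P) = {$, a, y}. Thus FOLLOW(R) = {$, a, y}.
FOLLOW(U): in R->P U, the suffix after U is empty, so FOLLOW(U) ⊇ FOLLOW(R) = {$, a, y}; in P'->a P' U, the suffix after U is empty, so FOLLOW(U) ⊇ FOLLOW(P') = {a, y}. Thus FOLLOW(U) = {$, a, y}.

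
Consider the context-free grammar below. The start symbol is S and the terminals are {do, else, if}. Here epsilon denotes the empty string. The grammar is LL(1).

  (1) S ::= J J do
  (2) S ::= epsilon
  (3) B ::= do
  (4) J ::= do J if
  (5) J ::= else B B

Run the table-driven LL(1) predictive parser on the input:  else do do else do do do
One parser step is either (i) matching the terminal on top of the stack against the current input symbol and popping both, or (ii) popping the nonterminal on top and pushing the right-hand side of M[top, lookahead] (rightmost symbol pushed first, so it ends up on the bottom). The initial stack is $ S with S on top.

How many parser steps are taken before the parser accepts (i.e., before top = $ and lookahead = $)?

      Stack            Input                       Action
   1  $ S              else do do else do do do $  expand S ::= J J do
   2  $ do J J         else do do else do do do $  expand J ::= else B B
   3  $ do J B B else  else do do else do do do $  match else
   4  $ do J B B       do do else do do do $       expand B ::= do
   5  $ do J B do      do do else do do do $       match do
   6  $ do J B         do else do do do $          expand B ::= do
   7  $ do J do        do else do do do $          match do
   8  $ do J           else do do do $             expand J ::= else B B
   9  $ do B B else    else do do do $             match else
  10  $ do B B         do do do $                  expand B ::= do
  11  $ do B do        do do do $                  match do
  12  $ do B           do do $                     expand B ::= do
  13  $ do do          do do $                     match do
  14  $ do             do $                        match do
Accept reached after 14 steps.

14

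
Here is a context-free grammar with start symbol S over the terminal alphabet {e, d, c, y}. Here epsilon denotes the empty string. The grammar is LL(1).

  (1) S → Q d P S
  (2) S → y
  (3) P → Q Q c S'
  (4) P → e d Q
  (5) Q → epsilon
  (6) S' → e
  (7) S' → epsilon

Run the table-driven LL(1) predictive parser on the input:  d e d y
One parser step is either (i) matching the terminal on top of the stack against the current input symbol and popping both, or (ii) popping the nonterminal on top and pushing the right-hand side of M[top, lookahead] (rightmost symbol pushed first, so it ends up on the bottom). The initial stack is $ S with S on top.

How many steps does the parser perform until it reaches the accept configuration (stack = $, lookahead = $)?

9

step 1: stack=$ S  input=d e d y $  — expand S → Q d P S
step 2: stack=$ S P d Q  input=d e d y $  — expand Q → epsilon
step 3: stack=$ S P d  input=d e d y $  — match d
step 4: stack=$ S P  input=e d y $  — expand P → e d Q
step 5: stack=$ S Q d e  input=e d y $  — match e
step 6: stack=$ S Q d  input=d y $  — match d
step 7: stack=$ S Q  input=y $  — expand Q → epsilon
step 8: stack=$ S  input=y $  — expand S → y
step 9: stack=$ y  input=y $  — match y
Accept reached after 9 steps.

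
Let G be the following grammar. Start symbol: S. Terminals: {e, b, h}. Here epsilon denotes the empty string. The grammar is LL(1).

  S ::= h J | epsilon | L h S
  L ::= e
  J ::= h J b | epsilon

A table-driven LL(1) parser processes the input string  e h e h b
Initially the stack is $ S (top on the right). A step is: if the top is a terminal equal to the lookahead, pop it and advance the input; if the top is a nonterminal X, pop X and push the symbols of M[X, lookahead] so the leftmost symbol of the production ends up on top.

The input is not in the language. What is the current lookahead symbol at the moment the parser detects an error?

b

     Stack    Input        Action
  1  $ S      e h e h b $  expand S ::= L h S
  2  $ S h L  e h e h b $  expand L ::= e
  3  $ S h e  e h e h b $  match e
  4  $ S h    h e h b $    match h
  5  $ S      e h b $      expand S ::= L h S
  6  $ S h L  e h b $      expand L ::= e
  7  $ S h e  e h b $      match e
  8  $ S h    h b $        match h
  9  $ S      b $          error: M[S, b] is empty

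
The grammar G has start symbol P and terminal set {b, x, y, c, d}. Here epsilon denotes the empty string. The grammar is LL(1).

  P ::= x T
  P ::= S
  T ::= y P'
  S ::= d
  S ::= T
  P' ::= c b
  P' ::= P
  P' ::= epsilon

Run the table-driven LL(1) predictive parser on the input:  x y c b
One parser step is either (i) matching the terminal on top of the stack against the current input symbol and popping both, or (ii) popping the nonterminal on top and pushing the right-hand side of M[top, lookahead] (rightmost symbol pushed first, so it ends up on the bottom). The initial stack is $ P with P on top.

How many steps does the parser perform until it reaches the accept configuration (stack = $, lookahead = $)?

7

     Stack   Input      Action
  1  $ P     x y c b $  expand P ::= x T
  2  $ T x   x y c b $  match x
  3  $ T     y c b $    expand T ::= y P'
  4  $ P' y  y c b $    match y
  5  $ P'    c b $      expand P' ::= c b
  6  $ b c   c b $      match c
  7  $ b     b $        match b
Accept reached after 7 steps.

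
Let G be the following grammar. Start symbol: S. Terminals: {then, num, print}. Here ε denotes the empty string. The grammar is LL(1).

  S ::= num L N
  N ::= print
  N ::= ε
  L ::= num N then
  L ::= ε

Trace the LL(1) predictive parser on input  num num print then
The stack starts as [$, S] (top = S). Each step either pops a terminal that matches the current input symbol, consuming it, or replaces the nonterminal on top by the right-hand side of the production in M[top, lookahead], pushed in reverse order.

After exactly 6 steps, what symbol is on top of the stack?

then

     Stack           Input                 Action
  1  $ S             num num print then $  expand S ::= num L N
  2  $ N L num       num num print then $  match num
  3  $ N L           num print then $      expand L ::= num N then
  4  $ N then N num  num print then $      match num
  5  $ N then N      print then $          expand N ::= print
  6  $ N then print  print then $          match print
Stack after step 6: $ N then (top = then).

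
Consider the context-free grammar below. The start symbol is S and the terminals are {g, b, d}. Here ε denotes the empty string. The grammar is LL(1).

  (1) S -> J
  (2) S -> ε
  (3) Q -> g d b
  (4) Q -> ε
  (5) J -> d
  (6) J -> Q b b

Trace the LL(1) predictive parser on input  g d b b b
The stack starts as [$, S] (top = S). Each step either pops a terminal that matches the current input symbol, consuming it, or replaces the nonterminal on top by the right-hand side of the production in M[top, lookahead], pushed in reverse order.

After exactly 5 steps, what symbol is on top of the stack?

b

     Stack        Input        Action
  1  $ S          g d b b b $  expand S -> J
  2  $ J          g d b b b $  expand J -> Q b b
  3  $ b b Q      g d b b b $  expand Q -> g d b
  4  $ b b b d g  g d b b b $  match g
  5  $ b b b d    d b b b $    match d
Stack after step 5: $ b b b (top = b).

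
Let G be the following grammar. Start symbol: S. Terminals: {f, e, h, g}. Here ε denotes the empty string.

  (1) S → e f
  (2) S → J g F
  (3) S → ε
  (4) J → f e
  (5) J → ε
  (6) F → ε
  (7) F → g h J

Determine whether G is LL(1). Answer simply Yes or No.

FIRST(S) = {ε, e, f, g}
FIRST(J) = {ε, f}
FIRST(F) = {ε, g}
FOLLOW(S) = {$}
FOLLOW(J) = {$, g}
FOLLOW(F) = {$}
Each cell of M receives at most one production.

Yes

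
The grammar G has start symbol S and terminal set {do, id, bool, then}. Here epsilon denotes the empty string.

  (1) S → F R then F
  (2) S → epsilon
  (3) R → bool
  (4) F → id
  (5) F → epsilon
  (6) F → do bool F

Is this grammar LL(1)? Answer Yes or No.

Yes

FIRST(S) = {epsilon, bool, do, id}
FIRST(R) = {bool}
FIRST(F) = {epsilon, do, id}
FOLLOW(S) = {$}
FOLLOW(R) = {then}
FOLLOW(F) = {$, bool}
Each cell of M receives at most one production.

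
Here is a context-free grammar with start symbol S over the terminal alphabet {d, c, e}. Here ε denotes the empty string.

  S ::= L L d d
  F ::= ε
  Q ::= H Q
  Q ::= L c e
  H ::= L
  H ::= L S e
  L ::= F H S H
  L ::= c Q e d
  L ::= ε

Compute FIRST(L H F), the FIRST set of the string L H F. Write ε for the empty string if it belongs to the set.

{ε, c, d}

FIRST(F) = {ε}
FIRST(S) = {c, d}  (via L L d d)
FIRST(Q) = {c, d}  (via H Q, L c e)
FIRST(H) = {ε, c, d}  (via L, L S e)
FIRST(L) = {ε, c, d}  (via F H S H)
FIRST(L H F): take FIRST of each symbol in turn, carrying on past any symbol whose FIRST contains ε; result {ε, c, d}.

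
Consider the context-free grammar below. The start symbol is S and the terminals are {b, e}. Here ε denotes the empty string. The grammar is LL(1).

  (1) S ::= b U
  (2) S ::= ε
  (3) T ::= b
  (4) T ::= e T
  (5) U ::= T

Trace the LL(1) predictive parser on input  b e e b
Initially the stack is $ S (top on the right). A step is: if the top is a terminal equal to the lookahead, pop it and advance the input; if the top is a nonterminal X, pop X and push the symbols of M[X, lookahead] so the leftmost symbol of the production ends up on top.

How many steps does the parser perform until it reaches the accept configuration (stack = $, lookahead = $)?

     Stack  Input      Action
  1  $ S    b e e b $  expand S ::= b U
  2  $ U b  b e e b $  match b
  3  $ U    e e b $    expand U ::= T
  4  $ T    e e b $    expand T ::= e T
  5  $ T e  e e b $    match e
  6  $ T    e b $      expand T ::= e T
  7  $ T e  e b $      match e
  8  $ T    b $        expand T ::= b
  9  $ b    b $        match b
Accept reached after 9 steps.

9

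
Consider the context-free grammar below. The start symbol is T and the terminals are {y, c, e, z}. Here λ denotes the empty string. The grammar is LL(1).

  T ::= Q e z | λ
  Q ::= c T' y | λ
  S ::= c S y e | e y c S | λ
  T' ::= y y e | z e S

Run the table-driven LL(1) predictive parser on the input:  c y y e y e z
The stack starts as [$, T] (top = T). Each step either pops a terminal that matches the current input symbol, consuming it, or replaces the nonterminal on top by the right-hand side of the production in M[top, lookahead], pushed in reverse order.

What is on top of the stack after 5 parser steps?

     Stack          Input            Action
  1  $ T            c y y e y e z $  expand T ::= Q e z
  2  $ z e Q        c y y e y e z $  expand Q ::= c T' y
  3  $ z e y T' c   c y y e y e z $  match c
  4  $ z e y T'     y y e y e z $    expand T' ::= y y e
  5  $ z e y e y y  y y e y e z $    match y
Stack after step 5: $ z e y e y (top = y).

y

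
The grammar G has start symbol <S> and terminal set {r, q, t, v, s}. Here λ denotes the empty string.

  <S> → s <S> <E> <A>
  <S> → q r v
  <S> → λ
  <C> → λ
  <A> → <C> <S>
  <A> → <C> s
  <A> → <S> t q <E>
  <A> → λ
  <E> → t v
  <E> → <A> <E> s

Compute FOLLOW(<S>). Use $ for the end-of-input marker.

{$, q, s, t}

FIRST(<S>) = {λ, q, s}
FIRST(<C>) = {λ}
FIRST(<A>) = {λ, q, s, t}  (via <C> <S>, <C> s, <S> t q <E>)
FIRST(<E>) = {q, s, t}  (via <A> <E> s)
FOLLOW(<S>) includes $ since <S> is the start symbol.
FOLLOW(<S>): in <S>→s <S> <E> <A>, <S> is followed by <E> <A> with FIRST {q, s, t}; in <A>→<C> <S>, the suffix after <S> is empty, so FOLLOW(<S>) ⊇ FOLLOW(<A>) = {$, q, s, t}; in <A>→<S> t q <E>, <S> is followed by t q <E> with FIRST {t}. Thus FOLLOW(<S>) = {$, q, s, t}.
FOLLOW(<A>): in <S>→s <S> <E> <A>, the suffix after <A> is empty, so FOLLOW(<A>) ⊇ FOLLOW(<S>) = {$, q, s, t}; in <E>→<A> <E> s, <A> is followed by <E> s with FIRST {q, s, t}. Thus FOLLOW(<A>) = {$, q, s, t}.
FOLLOW(<C>): in <A>→<C> <S>, <C> is followed by <S> with FIRST {λ, q, s}; in <A>→<C> <S>, the suffix after <C> is nullable, so FOLLOW(<C>) ⊇ FOLLOW(<A>) = {$, q, s, t}; in <A>→<C> s, <C> is followed by s with FIRST {s}. Thus FOLLOW(<C>) = {$, q, s, t}.
FOLLOW(<E>): in <S>→s <S> <E> <A>, <E> is followed by <A> with FIRST {λ, q, s, t}; in <S>→s <S> <E> <A>, the suffix after <E> is nullable, so FOLLOW(<E>) ⊇ FOLLOW(<S>) = {$, q, s, t}; in <A>→<S> t q <E>, the suffix after <E> is empty, so FOLLOW(<E>) ⊇ FOLLOW(<A>) = {$, q, s, t}; in <E>→<A> <E> s, <E> is followed by s with FIRST {s}. Thus FOLLOW(<E>) = {$, q, s, t}.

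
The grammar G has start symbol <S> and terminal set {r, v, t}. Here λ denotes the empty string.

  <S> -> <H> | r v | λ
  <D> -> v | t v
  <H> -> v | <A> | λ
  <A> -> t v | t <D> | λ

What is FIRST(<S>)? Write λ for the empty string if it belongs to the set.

{λ, r, t, v}

FIRST(<D>) = {t, v}
FIRST(<A>) = {λ, t}
FIRST(<H>) = {λ, t, v}  (via <A>)
FIRST(<S>) = {λ, r, t, v}  (via <H>)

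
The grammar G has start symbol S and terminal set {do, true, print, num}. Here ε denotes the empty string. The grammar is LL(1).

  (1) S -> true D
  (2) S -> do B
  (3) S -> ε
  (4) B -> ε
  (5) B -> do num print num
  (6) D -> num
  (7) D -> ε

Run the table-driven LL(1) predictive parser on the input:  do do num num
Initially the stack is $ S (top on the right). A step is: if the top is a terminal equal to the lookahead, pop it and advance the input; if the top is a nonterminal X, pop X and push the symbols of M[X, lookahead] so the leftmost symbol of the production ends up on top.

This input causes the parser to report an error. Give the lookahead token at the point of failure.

step 1: stack=$ S  input=do do num num $  — expand S -> do B
step 2: stack=$ B do  input=do do num num $  — match do
step 3: stack=$ B  input=do num num $  — expand B -> do num print num
step 4: stack=$ num print num do  input=do num num $  — match do
step 5: stack=$ num print num  input=num num $  — match num
step 6: stack=$ num print  input=num $  — error: top is terminal print but lookahead is num

num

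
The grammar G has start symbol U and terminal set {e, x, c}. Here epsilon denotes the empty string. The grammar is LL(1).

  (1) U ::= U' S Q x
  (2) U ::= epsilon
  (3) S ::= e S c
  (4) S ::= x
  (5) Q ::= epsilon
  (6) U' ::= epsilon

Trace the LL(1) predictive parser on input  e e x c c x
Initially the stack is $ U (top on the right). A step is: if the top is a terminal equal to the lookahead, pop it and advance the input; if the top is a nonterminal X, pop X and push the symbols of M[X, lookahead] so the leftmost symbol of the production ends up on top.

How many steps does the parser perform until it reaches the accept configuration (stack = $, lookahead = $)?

12

      Stack          Input          Action
   1  $ U            e e x c c x $  expand U ::= U' S Q x
   2  $ x Q S U'     e e x c c x $  expand U' ::= epsilon
   3  $ x Q S        e e x c c x $  expand S ::= e S c
   4  $ x Q c S e    e e x c c x $  match e
   5  $ x Q c S      e x c c x $    expand S ::= e S c
   6  $ x Q c c S e  e x c c x $    match e
   7  $ x Q c c S    x c c x $      expand S ::= x
   8  $ x Q c c x    x c c x $      match x
   9  $ x Q c c      c c x $        match c
  10  $ x Q c        c x $          match c
  11  $ x Q          x $            expand Q ::= epsilon
  12  $ x            x $            match x
Accept reached after 12 steps.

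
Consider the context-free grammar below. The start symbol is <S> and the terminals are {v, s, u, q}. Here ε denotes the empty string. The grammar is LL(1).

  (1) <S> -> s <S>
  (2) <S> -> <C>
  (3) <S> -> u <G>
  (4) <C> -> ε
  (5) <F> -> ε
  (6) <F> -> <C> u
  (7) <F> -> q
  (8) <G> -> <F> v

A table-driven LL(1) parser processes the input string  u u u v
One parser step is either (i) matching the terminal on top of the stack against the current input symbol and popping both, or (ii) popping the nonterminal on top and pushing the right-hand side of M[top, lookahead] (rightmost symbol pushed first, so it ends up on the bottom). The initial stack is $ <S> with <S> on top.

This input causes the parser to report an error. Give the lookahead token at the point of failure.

step 1: stack=$ <S>  input=u u u v $  — expand <S> -> u <G>
step 2: stack=$ <G> u  input=u u u v $  — match u
step 3: stack=$ <G>  input=u u v $  — expand <G> -> <F> v
step 4: stack=$ v <F>  input=u u v $  — expand <F> -> <C> u
step 5: stack=$ v u <C>  input=u u v $  — expand <C> -> ε
step 6: stack=$ v u  input=u u v $  — match u
step 7: stack=$ v  input=u v $  — error: top is terminal v but lookahead is u

u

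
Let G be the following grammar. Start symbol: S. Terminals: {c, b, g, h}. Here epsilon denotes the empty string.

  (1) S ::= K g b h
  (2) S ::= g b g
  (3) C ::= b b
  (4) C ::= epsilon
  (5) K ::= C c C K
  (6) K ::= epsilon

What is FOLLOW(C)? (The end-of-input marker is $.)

{b, c, g}

FIRST(C): from C::=b b we get {b}; from C::=epsilon we get {epsilon}. So FIRST(C) = {epsilon, b}.
FIRST(K): from K::=C c C K we get {b, c}; from K::=epsilon we get {epsilon}. So FIRST(K) = {epsilon, b, c}.
FIRST(S): from S::=K g b h we get {b, c, g}; from S::=g b g we get {g}. So FIRST(S) = {b, c, g}.
FOLLOW(S) includes $ since S is the start symbol.
FOLLOW(S): S appears on no right-hand side. Thus FOLLOW(S) = {$}.
FOLLOW(K): in S::=K g b h, K is followed by g b h with FIRST {g}; in K::=C c C K, the suffix after K is empty (adds nothing new). Thus FOLLOW(K) = {g}.
FOLLOW(C): in K::=C c C K (occurrence 1), C is followed by c C K with FIRST {c}; in K::=C c C K (occurrence 2), C is followed by K with FIRST {epsilon, b, c}; in K::=C c C K (occurrence 2), the suffix after C is nullable, so FOLLOW(C) ⊇ FOLLOW(K) = {g}. Thus FOLLOW(C) = {b, c, g}.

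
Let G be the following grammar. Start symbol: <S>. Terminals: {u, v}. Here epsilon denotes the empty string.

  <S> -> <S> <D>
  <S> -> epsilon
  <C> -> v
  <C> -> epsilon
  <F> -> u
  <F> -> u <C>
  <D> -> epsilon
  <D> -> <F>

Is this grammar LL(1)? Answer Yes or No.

FIRST(<S>) = {epsilon, u}
FIRST(<C>) = {epsilon, v}
FIRST(<F>) = {u}
FIRST(<D>) = {epsilon, u}
FOLLOW(<S>) = {$, u}
FOLLOW(<C>) = {$, u}
FOLLOW(<F>) = {$, u}
FOLLOW(<D>) = {$, u}
Cell M[<D>, u] receives both <D> -> epsilon and <D> -> <F> — the grammar is not LL(1).

No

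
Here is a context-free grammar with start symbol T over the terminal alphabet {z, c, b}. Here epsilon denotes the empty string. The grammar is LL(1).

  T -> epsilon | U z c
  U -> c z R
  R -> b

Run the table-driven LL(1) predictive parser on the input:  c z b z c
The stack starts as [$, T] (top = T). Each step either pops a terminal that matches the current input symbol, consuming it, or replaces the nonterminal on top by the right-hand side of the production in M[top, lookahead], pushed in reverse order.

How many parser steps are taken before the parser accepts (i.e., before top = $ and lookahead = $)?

     Stack        Input        Action
  1  $ T          c z b z c $  expand T -> U z c
  2  $ c z U      c z b z c $  expand U -> c z R
  3  $ c z R z c  c z b z c $  match c
  4  $ c z R z    z b z c $    match z
  5  $ c z R      b z c $      expand R -> b
  6  $ c z b      b z c $      match b
  7  $ c z        z c $        match z
  8  $ c          c $          match c
Accept reached after 8 steps.

8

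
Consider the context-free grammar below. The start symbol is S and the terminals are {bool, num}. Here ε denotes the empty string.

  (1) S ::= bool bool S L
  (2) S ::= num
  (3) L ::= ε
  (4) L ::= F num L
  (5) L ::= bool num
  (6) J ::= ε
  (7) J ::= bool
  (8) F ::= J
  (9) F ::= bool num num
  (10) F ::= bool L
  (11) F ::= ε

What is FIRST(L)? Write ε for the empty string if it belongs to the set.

FIRST(S): from S::=bool bool S L we get {bool}; from S::=num we get {num}. So FIRST(S) = {bool, num}.
FIRST(J): from J::=ε we get {ε}; from J::=bool we get {bool}. So FIRST(J) = {ε, bool}.
FIRST(F): from F::=J we get {ε, bool}; from F::=bool num num we get {bool}; from F::=bool L we get {bool}; from F::=ε we get {ε}. So FIRST(F) = {ε, bool}.
FIRST(L): from L::=ε we get {ε}; from L::=F num L we get {bool, num}; from L::=bool num we get {bool}. So FIRST(L) = {ε, bool, num}.

{ε, bool, num}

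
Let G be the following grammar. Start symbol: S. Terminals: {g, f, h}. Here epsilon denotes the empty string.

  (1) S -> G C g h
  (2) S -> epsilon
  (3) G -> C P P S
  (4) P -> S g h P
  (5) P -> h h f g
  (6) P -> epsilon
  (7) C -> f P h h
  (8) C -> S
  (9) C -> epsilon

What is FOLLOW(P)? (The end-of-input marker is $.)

FIRST(S): from S->G C g h we get {f, g, h}; from S->epsilon we get {epsilon}. So FIRST(S) = {epsilon, f, g, h}.
FIRST(P): from P->S g h P we get {f, g, h}; from P->h h f g we get {h}; from P->epsilon we get {epsilon}. So FIRST(P) = {epsilon, f, g, h}.
FIRST(C): from C->f P h h we get {f}; from C->S we get {epsilon, f, g, h}; from C->epsilon we get {epsilon}. So FIRST(C) = {epsilon, f, g, h}.
FIRST(G): from G->C P P S we get {epsilon, f, g, h}. So FIRST(G) = {epsilon, f, g, h}.
FOLLOW(S) includes $ since S is the start symbol.
FOLLOW(G): in S->G C g h, G is followed by C g h with FIRST {f, g, h}. Thus FOLLOW(G) = {f, g, h}.
FOLLOW(P): in G->C P P S (occurrence 1), P is followed by P S with FIRST {epsilon, f, g, h}; in G->C P P S (occurrence 1), the suffix after P is nullable, so FOLLOW(P) ⊇ FOLLOW(G) = {f, g, h}; in G->C P P S (occurrence 2), P is followed by S with FIRST {epsilon, f, g, h}; in G->C P P S (occurrence 2), the suffix after P is nullable, so FOLLOW(P) ⊇ FOLLOW(G) = {f, g, h}; in P->S g h P, the suffix after P is empty (adds nothing new); in C->f P h h, P is followed by h h with FIRST {h}. Thus FOLLOW(P) = {f, g, h}.
FOLLOW(C): in S->G C g h, C is followed by g h with FIRST {g}; in G->C P P S, C is followed by P P S with FIRST {epsilon, f, g, h}; in G->C P P S, the suffix after C is nullable, so FOLLOW(C) ⊇ FOLLOW(G) = {f, g, h}. Thus FOLLOW(C) = {f, g, h}.
FOLLOW(S): in G->C P P S, the suffix after S is empty, so FOLLOW(S) ⊇ FOLLOW(G) = {f, g, h}; in P->S g h P, S is followed by g h P with FIRST {g}; in C->S, the suffix after S is empty, so FOLLOW(S) ⊇ FOLLOW(C) = {f, g, h}. Thus FOLLOW(S) = {$, f, g, h}.

{f, g, h}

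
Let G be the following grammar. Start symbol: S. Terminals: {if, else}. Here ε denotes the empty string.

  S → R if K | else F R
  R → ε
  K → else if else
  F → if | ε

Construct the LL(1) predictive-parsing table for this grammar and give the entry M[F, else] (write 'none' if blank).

FIRST(R) = {ε}
FIRST(K) = {else}
FIRST(F) = {ε, if}
FIRST(S) = {else, if}  (via R if K)
FOLLOW(S) includes $ since S is the start symbol.
FOLLOW(S): S appears on no right-hand side. Thus FOLLOW(S) = {$}.
FOLLOW(F): in S→else F R, F is followed by R with FIRST {ε}; in S→else F R, the suffix after F is nullable, so FOLLOW(F) ⊇ FOLLOW(S) = {$}. Thus FOLLOW(F) = {$}.
For F → if: FIRST(if) = {if}, so it goes in M[F, t] for t ∈ {if}.
For F → ε: FIRST(ε) = {ε}, so it goes in M[F, t] for t ∈ {}; since ε ∈ FIRST, also for every t ∈ FOLLOW(F) = {$}.
None of these place a production in M[F, else].

none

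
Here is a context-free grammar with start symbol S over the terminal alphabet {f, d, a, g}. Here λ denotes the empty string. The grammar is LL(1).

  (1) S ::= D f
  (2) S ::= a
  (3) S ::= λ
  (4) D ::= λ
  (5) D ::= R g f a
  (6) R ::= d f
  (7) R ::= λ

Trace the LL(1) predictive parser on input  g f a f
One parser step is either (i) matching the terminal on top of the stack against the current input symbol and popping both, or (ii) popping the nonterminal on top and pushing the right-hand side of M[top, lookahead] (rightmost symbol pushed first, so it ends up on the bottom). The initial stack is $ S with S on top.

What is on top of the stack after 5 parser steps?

a

     Stack        Input      Action
  1  $ S          g f a f $  expand S ::= D f
  2  $ f D        g f a f $  expand D ::= R g f a
  3  $ f a f g R  g f a f $  expand R ::= λ
  4  $ f a f g    g f a f $  match g
  5  $ f a f      f a f $    match f
Stack after step 5: $ f a (top = a).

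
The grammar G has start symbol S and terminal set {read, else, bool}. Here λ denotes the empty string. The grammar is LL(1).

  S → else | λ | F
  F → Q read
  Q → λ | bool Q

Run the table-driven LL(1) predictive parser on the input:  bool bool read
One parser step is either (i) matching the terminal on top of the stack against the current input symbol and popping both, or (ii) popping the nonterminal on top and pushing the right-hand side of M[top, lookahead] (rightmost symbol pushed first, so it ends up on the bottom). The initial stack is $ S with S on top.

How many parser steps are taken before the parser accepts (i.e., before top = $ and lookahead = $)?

     Stack          Input             Action
  1  $ S            bool bool read $  expand S → F
  2  $ F            bool bool read $  expand F → Q read
  3  $ read Q       bool bool read $  expand Q → bool Q
  4  $ read Q bool  bool bool read $  match bool
  5  $ read Q       bool read $       expand Q → bool Q
  6  $ read Q bool  bool read $       match bool
  7  $ read Q       read $            expand Q → λ
  8  $ read         read $            match read
Accept reached after 8 steps.

8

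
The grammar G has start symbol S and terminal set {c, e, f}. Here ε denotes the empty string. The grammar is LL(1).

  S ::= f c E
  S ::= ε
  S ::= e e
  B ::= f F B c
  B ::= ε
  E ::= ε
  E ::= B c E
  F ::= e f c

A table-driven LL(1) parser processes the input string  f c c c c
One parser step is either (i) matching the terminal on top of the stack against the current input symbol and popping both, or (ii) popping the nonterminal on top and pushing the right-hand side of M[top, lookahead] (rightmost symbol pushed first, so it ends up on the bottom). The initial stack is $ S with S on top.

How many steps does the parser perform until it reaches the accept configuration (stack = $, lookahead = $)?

13

step 1: stack=$ S  input=f c c c c $  — expand S ::= f c E
step 2: stack=$ E c f  input=f c c c c $  — match f
step 3: stack=$ E c  input=c c c c $  — match c
step 4: stack=$ E  input=c c c $  — expand E ::= B c E
step 5: stack=$ E c B  input=c c c $  — expand B ::= ε
step 6: stack=$ E c  input=c c c $  — match c
step 7: stack=$ E  input=c c $  — expand E ::= B c E
step 8: stack=$ E c B  input=c c $  — expand B ::= ε
step 9: stack=$ E c  input=c c $  — match c
step 10: stack=$ E  input=c $  — expand E ::= B c E
step 11: stack=$ E c B  input=c $  — expand B ::= ε
step 12: stack=$ E c  input=c $  — match c
step 13: stack=$ E  input=$  — expand E ::= ε
Accept reached after 13 steps.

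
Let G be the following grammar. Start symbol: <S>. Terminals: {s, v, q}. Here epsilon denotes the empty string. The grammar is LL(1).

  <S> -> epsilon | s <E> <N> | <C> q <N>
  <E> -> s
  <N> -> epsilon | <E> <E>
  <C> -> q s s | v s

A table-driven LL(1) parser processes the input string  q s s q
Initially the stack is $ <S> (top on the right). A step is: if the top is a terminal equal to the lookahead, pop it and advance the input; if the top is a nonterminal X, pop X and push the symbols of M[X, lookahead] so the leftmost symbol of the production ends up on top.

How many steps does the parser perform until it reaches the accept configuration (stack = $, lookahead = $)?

7

step 1: stack=$ <S>  input=q s s q $  — expand <S> -> <C> q <N>
step 2: stack=$ <N> q <C>  input=q s s q $  — expand <C> -> q s s
step 3: stack=$ <N> q s s q  input=q s s q $  — match q
step 4: stack=$ <N> q s s  input=s s q $  — match s
step 5: stack=$ <N> q s  input=s q $  — match s
step 6: stack=$ <N> q  input=q $  — match q
step 7: stack=$ <N>  input=$  — expand <N> -> epsilon
Accept reached after 7 steps.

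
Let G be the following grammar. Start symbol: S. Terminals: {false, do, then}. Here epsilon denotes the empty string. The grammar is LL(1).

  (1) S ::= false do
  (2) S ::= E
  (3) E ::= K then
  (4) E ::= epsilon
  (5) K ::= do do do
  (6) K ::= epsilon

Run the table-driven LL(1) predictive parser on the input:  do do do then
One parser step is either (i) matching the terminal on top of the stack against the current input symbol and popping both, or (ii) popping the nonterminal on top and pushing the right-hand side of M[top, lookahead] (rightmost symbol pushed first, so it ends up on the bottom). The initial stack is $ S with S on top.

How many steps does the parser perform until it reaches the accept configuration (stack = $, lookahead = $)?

step 1: stack=$ S  input=do do do then $  — expand S ::= E
step 2: stack=$ E  input=do do do then $  — expand E ::= K then
step 3: stack=$ then K  input=do do do then $  — expand K ::= do do do
step 4: stack=$ then do do do  input=do do do then $  — match do
step 5: stack=$ then do do  input=do do then $  — match do
step 6: stack=$ then do  input=do then $  — match do
step 7: stack=$ then  input=then $  — match then
Accept reached after 7 steps.

7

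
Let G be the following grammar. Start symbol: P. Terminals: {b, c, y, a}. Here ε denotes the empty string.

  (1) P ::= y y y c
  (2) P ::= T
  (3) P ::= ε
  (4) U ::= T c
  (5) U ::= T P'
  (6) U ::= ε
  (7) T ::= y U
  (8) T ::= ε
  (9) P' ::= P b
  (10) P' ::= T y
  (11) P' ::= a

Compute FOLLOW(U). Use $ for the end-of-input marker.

FIRST(T): from T::=y U we get {y}; from T::=ε we get {ε}. So FIRST(T) = {ε, y}.
FIRST(P): from P::=y y y c we get {y}; from P::=T we get {ε, y}; from P::=ε we get {ε}. So FIRST(P) = {ε, y}.
FIRST(P'): from P'::=P b we get {b, y}; from P'::=T y we get {y}; from P'::=a we get {a}. So FIRST(P') = {a, b, y}.
FIRST(U): from U::=T c we get {c, y}; from U::=T P' we get {a, b, y}; from U::=ε we get {ε}. So FIRST(U) = {ε, a, b, c, y}.
FOLLOW(P) includes $ since P is the start symbol.
FOLLOW(P): in P'::=P b, P is followed by b with FIRST {b}. Thus FOLLOW(P) = {$, b}.
FOLLOW(T): in P::=T, the suffix after T is empty, so FOLLOW(T) ⊇ FOLLOW(P) = {$, b}; in U::=T c, T is followed by c with FIRST {c}; in U::=T P', T is followed by P' with FIRST {a, b, y}; in P'::=T y, T is followed by y with FIRST {y}. Thus FOLLOW(T) = {$, a, b, c, y}.
FOLLOW(U): in T::=y U, the suffix after U is empty, so FOLLOW(U) ⊇ FOLLOW(T) = {$, a, b, c, y}. Thus FOLLOW(U) = {$, a, b, c, y}.
FOLLOW(P'): in U::=T P', the suffix after P' is empty, so FOLLOW(P') ⊇ FOLLOW(U) = {$, a, b, c, y}. Thus FOLLOW(P') = {$, a, b, c, y}.

{$, a, b, c, y}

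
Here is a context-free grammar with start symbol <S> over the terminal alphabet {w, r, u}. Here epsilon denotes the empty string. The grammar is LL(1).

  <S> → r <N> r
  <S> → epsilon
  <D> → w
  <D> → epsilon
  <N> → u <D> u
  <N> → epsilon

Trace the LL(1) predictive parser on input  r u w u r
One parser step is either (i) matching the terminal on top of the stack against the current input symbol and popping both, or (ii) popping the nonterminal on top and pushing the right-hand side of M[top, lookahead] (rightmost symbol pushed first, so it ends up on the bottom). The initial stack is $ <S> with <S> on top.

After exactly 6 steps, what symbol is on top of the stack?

u

     Stack        Input        Action
  1  $ <S>        r u w u r $  expand <S> → r <N> r
  2  $ r <N> r    r u w u r $  match r
  3  $ r <N>      u w u r $    expand <N> → u <D> u
  4  $ r u <D> u  u w u r $    match u
  5  $ r u <D>    w u r $      expand <D> → w
  6  $ r u w      w u r $      match w
Stack after step 6: $ r u (top = u).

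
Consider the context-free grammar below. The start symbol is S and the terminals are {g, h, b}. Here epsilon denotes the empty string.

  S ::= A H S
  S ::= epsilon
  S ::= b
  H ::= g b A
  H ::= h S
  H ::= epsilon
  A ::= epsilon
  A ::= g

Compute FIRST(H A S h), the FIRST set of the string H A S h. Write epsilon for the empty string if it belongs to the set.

{b, g, h}

FIRST(H): from H::=g b A we get {g}; from H::=h S we get {h}; from H::=epsilon we get {epsilon}. So FIRST(H) = {epsilon, g, h}.
FIRST(A): from A::=epsilon we get {epsilon}; from A::=g we get {g}. So FIRST(A) = {epsilon, g}.
FIRST(S): from S::=A H S we get {epsilon, b, g, h}; from S::=epsilon we get {epsilon}; from S::=b we get {b}. So FIRST(S) = {epsilon, b, g, h}.
FIRST(H A S h): take FIRST of each symbol in turn, carrying on past any symbol whose FIRST contains epsilon; result {b, g, h}.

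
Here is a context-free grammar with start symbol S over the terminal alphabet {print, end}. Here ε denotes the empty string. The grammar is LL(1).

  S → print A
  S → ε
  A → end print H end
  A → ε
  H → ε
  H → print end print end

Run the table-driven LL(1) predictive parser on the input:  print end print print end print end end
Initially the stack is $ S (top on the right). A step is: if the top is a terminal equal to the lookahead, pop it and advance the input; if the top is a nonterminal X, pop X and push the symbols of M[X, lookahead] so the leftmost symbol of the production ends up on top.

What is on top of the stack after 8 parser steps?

print

step 1: stack=$ S  input=print end print print end print end end $  — expand S → print A
step 2: stack=$ A print  input=print end print print end print end end $  — match print
step 3: stack=$ A  input=end print print end print end end $  — expand A → end print H end
step 4: stack=$ end H print end  input=end print print end print end end $  — match end
step 5: stack=$ end H print  input=print print end print end end $  — match print
step 6: stack=$ end H  input=print end print end end $  — expand H → print end print end
step 7: stack=$ end end print end print  input=print end print end end $  — match print
step 8: stack=$ end end print end  input=end print end end $  — match end
Stack after step 8: $ end end print (top = print).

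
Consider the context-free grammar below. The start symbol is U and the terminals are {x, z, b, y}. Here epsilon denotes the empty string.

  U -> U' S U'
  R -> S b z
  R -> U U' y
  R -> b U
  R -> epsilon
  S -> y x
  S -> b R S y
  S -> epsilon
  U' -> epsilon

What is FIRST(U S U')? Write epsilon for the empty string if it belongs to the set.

{epsilon, b, y}

FIRST(S): from S->y x we get {y}; from S->b R S y we get {b}; from S->epsilon we get {epsilon}. So FIRST(S) = {epsilon, b, y}.
FIRST(U'): from U'->epsilon we get {epsilon}. So FIRST(U') = {epsilon}.
FIRST(U): from U->U' S U' we get {epsilon, b, y}. So FIRST(U) = {epsilon, b, y}.
FIRST(R): from R->S b z we get {b, y}; from R->U U' y we get {b, y}; from R->b U we get {b}; from R->epsilon we get {epsilon}. So FIRST(R) = {epsilon, b, y}.
FIRST(U S U'): take FIRST of each symbol in turn, carrying on past any symbol whose FIRST contains epsilon; result {epsilon, b, y}.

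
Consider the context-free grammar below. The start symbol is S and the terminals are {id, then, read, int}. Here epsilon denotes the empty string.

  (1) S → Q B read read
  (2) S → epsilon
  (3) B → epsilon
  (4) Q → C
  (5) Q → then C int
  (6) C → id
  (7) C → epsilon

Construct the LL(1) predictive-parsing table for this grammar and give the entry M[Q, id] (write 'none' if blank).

Q → C

FIRST(B) = {epsilon}
FIRST(C) = {epsilon, id}
FIRST(Q) = {epsilon, id, then}  (via C)
FIRST(S) = {epsilon, id, read, then}  (via Q B read read)
FOLLOW(S) includes $ since S is the start symbol.
FOLLOW(Q): in S→Q B read read, Q is followed by B read read with FIRST {read}. Thus FOLLOW(Q) = {read}.
For Q → C: FIRST(C) = {epsilon, id}, so it goes in M[Q, t] for t ∈ {id}; since epsilon ∈ FIRST, also for every t ∈ FOLLOW(Q) = {read}.
For Q → then C int: FIRST(then C int) = {then}, so it goes in M[Q, t] for t ∈ {then}.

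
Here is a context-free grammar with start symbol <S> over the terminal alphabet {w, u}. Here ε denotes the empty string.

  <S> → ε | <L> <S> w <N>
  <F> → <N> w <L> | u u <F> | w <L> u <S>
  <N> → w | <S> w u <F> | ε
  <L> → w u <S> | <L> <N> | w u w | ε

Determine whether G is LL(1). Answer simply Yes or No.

FIRST(<S>) = {ε, w}
FIRST(<F>) = {u, w}
FIRST(<N>) = {ε, w}
FIRST(<L>) = {ε, w}
FOLLOW(<S>) = {$, u, w}
FOLLOW(<F>) = {$, u, w}
FOLLOW(<N>) = {$, u, w}
FOLLOW(<L>) = {$, u, w}
Cell M[<F>, w] receives both <F> → <N> w <L> and <F> → w <L> u <S> — the grammar is not LL(1).

No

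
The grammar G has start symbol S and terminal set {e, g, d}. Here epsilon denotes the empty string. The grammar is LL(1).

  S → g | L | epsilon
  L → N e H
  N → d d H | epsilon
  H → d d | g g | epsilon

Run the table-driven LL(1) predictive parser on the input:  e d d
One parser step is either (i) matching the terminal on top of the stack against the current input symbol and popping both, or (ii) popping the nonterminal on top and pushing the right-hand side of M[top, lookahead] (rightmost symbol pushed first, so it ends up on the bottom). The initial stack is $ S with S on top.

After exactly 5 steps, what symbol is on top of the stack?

d

step 1: stack=$ S  input=e d d $  — expand S → L
step 2: stack=$ L  input=e d d $  — expand L → N e H
step 3: stack=$ H e N  input=e d d $  — expand N → epsilon
step 4: stack=$ H e  input=e d d $  — match e
step 5: stack=$ H  input=d d $  — expand H → d d
Stack after step 5: $ d d (top = d).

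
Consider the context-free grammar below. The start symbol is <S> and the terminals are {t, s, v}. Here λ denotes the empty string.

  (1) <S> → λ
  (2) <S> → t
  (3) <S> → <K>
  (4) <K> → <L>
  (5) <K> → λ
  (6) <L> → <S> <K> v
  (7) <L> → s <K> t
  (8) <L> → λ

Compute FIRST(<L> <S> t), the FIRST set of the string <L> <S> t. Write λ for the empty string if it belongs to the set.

FIRST(<S>) = {λ, s, t, v}  (via <K>)
FIRST(<K>) = {λ, s, t, v}  (via <L>)
FIRST(<L>) = {λ, s, t, v}  (via <S> <K> v)
FIRST(<L> <S> t): take FIRST of each symbol in turn, carrying on past any symbol whose FIRST contains λ; result {s, t, v}.

{s, t, v}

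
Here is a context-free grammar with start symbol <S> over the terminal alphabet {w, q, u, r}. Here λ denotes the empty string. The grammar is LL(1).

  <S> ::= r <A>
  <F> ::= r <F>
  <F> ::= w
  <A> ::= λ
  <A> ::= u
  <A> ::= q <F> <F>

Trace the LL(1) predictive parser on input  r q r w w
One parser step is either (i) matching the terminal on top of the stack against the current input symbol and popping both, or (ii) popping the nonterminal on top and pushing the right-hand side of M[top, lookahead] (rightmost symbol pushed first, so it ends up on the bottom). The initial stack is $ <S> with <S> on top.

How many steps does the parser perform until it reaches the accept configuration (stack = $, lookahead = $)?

10

      Stack        Input        Action
   1  $ <S>        r q r w w $  expand <S> ::= r <A>
   2  $ <A> r      r q r w w $  match r
   3  $ <A>        q r w w $    expand <A> ::= q <F> <F>
   4  $ <F> <F> q  q r w w $    match q
   5  $ <F> <F>    r w w $      expand <F> ::= r <F>
   6  $ <F> <F> r  r w w $      match r
   7  $ <F> <F>    w w $        expand <F> ::= w
   8  $ <F> w      w w $        match w
   9  $ <F>        w $          expand <F> ::= w
  10  $ w          w $          match w
Accept reached after 10 steps.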